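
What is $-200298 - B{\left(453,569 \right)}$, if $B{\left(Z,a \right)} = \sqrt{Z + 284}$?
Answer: $-200298 - \sqrt{737} \approx -2.0033 \cdot 10^{5}$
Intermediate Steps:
$B{\left(Z,a \right)} = \sqrt{284 + Z}$
$-200298 - B{\left(453,569 \right)} = -200298 - \sqrt{284 + 453} = -200298 - \sqrt{737}$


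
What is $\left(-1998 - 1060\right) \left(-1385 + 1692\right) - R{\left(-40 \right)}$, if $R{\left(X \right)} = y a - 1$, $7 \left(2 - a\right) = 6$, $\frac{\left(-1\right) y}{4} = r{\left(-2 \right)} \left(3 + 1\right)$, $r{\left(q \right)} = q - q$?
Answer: $-938805$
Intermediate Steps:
$r{\left(q \right)} = 0$
$y = 0$ ($y = - 4 \cdot 0 \left(3 + 1\right) = - 4 \cdot 0 \cdot 4 = \left(-4\right) 0 = 0$)
$a = \frac{8}{7}$ ($a = 2 - \frac{6}{7} = \frac{8}{7} \approx 1.1429$)
$R{\left(X \right)} = -1$ ($R{\left(X \right)} = 0 \cdot \frac{8}{7} - 1 = 0 - 1 = -1$)
$\left(-1998 - 1060\right) \left(-1385 + 1692\right) - R{\left(-40 \right)} = \left(-1998 - 1060\right) \left(-1385 + 1692\right) - -1 = \left(-3058\right) 307 + 1 = -938806 + 1 = -938805$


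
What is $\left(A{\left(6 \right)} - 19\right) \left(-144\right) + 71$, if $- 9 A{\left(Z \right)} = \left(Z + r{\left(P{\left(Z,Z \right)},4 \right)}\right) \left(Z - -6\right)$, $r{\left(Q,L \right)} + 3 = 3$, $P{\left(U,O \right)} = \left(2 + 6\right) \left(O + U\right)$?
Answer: $3959$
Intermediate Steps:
$P{\left(U,O \right)} = 8 O + 8 U$ ($P{\left(U,O \right)} = 8 \left(O + U\right) = 8 O + 8 U$)
$r{\left(Q,L \right)} = 0$ ($r{\left(Q,L \right)} = -3 + 3 = 0$)
$A{\left(Z \right)} = - \frac{Z \left(6 + Z\right)}{9}$ ($A{\left(Z \right)} = - \frac{\left(Z + 0\right) \left(Z - -6\right)}{9} = - \frac{Z \left(Z + 6\right)}{9} = - \frac{Z \left(6 + Z\right)}{9}$)
$\left(A{\left(6 \right)} - 19\right) \left(-144\right) + 71 = \left(\frac{1}{9} \cdot 6 \left(-6 - 6\right) - 19\right) \left(-144\right) + 71 = \left(\frac{1}{9} \cdot 6 \left(-12\right) - 19\right) \left(-144\right) + 71 = \left(-8 - 19\right) \left(-144\right) + 71 = \left(-27\right) \left(-144\right) + 71 = 3888 + 71 = 3959$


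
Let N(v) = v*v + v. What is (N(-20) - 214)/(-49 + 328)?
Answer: 166/279 ≈ 0.59498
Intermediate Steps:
N(v) = v + v² (N(v) = v² + v = v + v²)
(N(-20) - 214)/(-49 + 328) = (-20*(1 - 20) - 214)/(-49 + 328) = (-20*(-19) - 214)/279 = (380 - 214)*(1/279) = 166*(1/279) = 166/279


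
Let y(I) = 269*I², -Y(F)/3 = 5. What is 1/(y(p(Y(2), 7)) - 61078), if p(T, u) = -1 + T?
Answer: 1/7786 ≈ 0.00012844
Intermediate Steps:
Y(F) = -15 (Y(F) = -3*5 = -15)
1/(y(p(Y(2), 7)) - 61078) = 1/(269*(-1 - 15)² - 61078) = 1/(269*(-16)² - 61078) = 1/(269*256 - 61078) = 1/(68864 - 61078) = 1/7786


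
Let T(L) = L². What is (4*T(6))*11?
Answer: 1584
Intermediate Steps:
(4*T(6))*11 = (4*6²)*11 = (4*36)*11 = 144*11 = 1584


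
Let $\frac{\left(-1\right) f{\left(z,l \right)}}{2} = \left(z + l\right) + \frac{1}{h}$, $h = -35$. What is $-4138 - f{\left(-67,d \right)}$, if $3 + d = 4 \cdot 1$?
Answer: $- \frac{149452}{35} \approx -4270.1$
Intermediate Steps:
$d = 1$ ($d = -3 + 4 \cdot 1 = -3 + 4 = 1$)
$f{\left(z,l \right)} = \frac{2}{35} - 2 l - 2 z$ ($f{\left(z,l \right)} = - 2 \left(\left(z + l\right) + \frac{1}{-35}\right) = - 2 \left(\left(l + z\right) - \frac{1}{35}\right) = - 2 \left(- \frac{1}{35} + l + z\right) = \frac{2}{35} - 2 l - 2 z$)
$-4138 - f{\left(-67,d \right)} = -4138 - \left(\frac{2}{35} - 2 - -134\right) = -4138 - \left(\frac{2}{35} - 2 + 134\right) = -4138 - \frac{4622}{35} = - \frac{149452}{35}$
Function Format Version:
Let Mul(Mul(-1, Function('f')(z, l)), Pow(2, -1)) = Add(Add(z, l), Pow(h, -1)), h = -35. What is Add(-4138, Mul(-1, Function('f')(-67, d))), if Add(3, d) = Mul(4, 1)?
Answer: Rational(-149452, 35) ≈ -4270.1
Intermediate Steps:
d = 1 (d = Add(-3, Mul(4, 1)) = Add(-3, 4) = 1)
Function('f')(z, l) = Add(Rational(2, 35), Mul(-2, l), Mul(-2, z)) (Function('f')(z, l) = Mul(-2, Add(Add(z, l), Pow(-35, -1))) = Mul(-2, Add(Add(l, z), Rational(-1, 35))) = Mul(-2, Add(Rational(-1, 35), l, z)) = Add(Rational(2, 35), Mul(-2, l), Mul(-2, z)))
Add(-4138, Mul(-1, Function('f')(-67, d))) = Add(-4138, Mul(-1, Add(Rational(2, 35), Mul(-2, 1), Mul(-2, -67)))) = Add(-4138, Mul(-1, Add(Rational(2, 35), -2, 134))) = Add(-4138, Mul(-1, Rational(4622, 35))) = Add(-4138, Rational(-4622, 35)) = Rational(-149452, 35)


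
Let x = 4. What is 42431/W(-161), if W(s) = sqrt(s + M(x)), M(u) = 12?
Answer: -42431*I*sqrt(149)/149 ≈ -3476.1*I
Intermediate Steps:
W(s) = sqrt(12 + s) (W(s) = sqrt(s + 12) = sqrt(12 + s))
42431/W(-161) = 42431/(sqrt(12 - 161)) = 42431/(sqrt(-149)) = 42431/((I*sqrt(149))) = 42431*(-I*sqrt(149)/149) = -42431*I*sqrt(149)/149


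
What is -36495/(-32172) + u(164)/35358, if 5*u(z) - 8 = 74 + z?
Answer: 358881409/315982660 ≈ 1.1358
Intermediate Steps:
u(z) = 82/5 + z/5 (u(z) = 8/5 + (74 + z)/5 = 8/5 + (74/5 + z/5) = 82/5 + z/5)
-36495/(-32172) + u(164)/35358 = -36495/(-32172) + (82/5 + (⅕)*164)/35358 = -36495*(-1/32172) + (82/5 + 164/5)*(1/35358) = 12165/10724 + (246/5)*(1/35358) = 12165/10724 + 41/29465 = 358881409/315982660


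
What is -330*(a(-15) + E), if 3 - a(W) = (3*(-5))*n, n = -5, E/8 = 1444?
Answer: -3788400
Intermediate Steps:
E = 11552 (E = 8*1444 = 11552)
a(W) = -72 (a(W) = 3 - 3*(-5)*(-5) = 3 - (-15)*(-5) = 3 - 1*75 = 3 - 75 = -72)
-330*(a(-15) + E) = -330*(-72 + 11552) = -330*11480 = -3788400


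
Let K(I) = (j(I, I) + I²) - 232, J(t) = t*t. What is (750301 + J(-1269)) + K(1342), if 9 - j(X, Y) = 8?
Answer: 4161395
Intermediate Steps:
j(X, Y) = 1 (j(X, Y) = 9 - 1*8 = 9 - 8 = 1)
J(t) = t²
K(I) = -231 + I² (K(I) = (1 + I²) - 232 = -231 + I²)
(750301 + J(-1269)) + K(1342) = (750301 + (-1269)²) + (-231 + 1342²) = (750301 + 1610361) + (-231 + 1800964) = 2360662 + 1800733 = 4161395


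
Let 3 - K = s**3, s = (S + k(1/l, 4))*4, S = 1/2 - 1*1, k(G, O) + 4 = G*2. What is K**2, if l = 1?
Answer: 1006009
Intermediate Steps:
k(G, O) = -4 + 2*G (k(G, O) = -4 + G*2 = -4 + 2*G)
S = -1/2 (S = 1*(1/2) - 1 = 1/2 - 1 = -1/2 ≈ -0.50000)
s = -10 (s = (-1/2 + (-4 + 2/1))*4 = (-1/2 + (-4 + 2*1))*4 = (-1/2 + (-4 + 2))*4 = (-1/2 - 2)*4 = -5/2*4 = -10)
K = 1003 (K = 3 - 1*(-10)**3 = 3 - 1*(-1000) = 3 + 1000 = 1003)
K**2 = 1003**2 = 1006009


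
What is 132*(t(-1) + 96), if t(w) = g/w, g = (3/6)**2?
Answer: 12639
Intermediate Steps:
g = 1/4 (g = (3*(1/6))**2 = (1/2)**2 = 1/4 ≈ 0.25000)
t(w) = 1/(4*w)
132*(t(-1) + 96) = 132*((1/4)/(-1) + 96) = 132*((1/4)*(-1) + 96) = 132*(-1/4 + 96) = 132*(383/4) = 12639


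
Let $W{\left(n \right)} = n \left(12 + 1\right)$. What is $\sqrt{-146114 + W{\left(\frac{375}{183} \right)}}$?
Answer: $\frac{i \sqrt{543591069}}{61} \approx 382.21 i$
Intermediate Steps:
$W{\left(n \right)} = 13 n$ ($W{\left(n \right)} = n 13 = 13 n$)
$\sqrt{-146114 + W{\left(\frac{375}{183} \right)}} = \sqrt{-146114 + 13 \cdot \frac{375}{183}} = \sqrt{-146114 + 13 \cdot 375 \cdot \frac{1}{183}} = \sqrt{-146114 + 13 \cdot \frac{125}{61}} = \sqrt{-146114 + \frac{1625}{61}} = \sqrt{- \frac{8911329}{61}} = \frac{i \sqrt{543591069}}{61}$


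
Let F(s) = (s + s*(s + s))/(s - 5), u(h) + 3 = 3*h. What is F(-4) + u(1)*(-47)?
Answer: -28/9 ≈ -3.1111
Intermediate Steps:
u(h) = -3 + 3*h
F(s) = (s + 2*s²)/(-5 + s) (F(s) = (s + s*(2*s))/(-5 + s) = (s + 2*s²)/(-5 + s))
F(-4) + u(1)*(-47) = -4*(1 + 2*(-4))/(-5 - 4) + (-3 + 3*1)*(-47) = -4*(1 - 8)/(-9) + (-3 + 3)*(-47) = -4*(-⅑)*(-7) + 0*(-47) = -28/9 + 0 = -28/9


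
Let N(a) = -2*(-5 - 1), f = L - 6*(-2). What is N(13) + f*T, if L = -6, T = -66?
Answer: -384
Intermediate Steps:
f = 6 (f = -6 - 6*(-2) = -6 + 12 = 6)
N(a) = 12 (N(a) = -2*(-6) = 12)
N(13) + f*T = 12 + 6*(-66) = 12 - 396 = -384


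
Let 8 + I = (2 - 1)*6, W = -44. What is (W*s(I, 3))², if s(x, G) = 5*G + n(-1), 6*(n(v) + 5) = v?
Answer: 1684804/9 ≈ 1.8720e+5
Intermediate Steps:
I = -2 (I = -8 + (2 - 1)*6 = -8 + 1*6 = -8 + 6 = -2)
n(v) = -5 + v/6
s(x, G) = -31/6 + 5*G (s(x, G) = 5*G + (-5 + (⅙)*(-1)) = 5*G + (-5 - ⅙) = 5*G - 31/6 = -31/6 + 5*G)
(W*s(I, 3))² = (-44*(-31/6 + 5*3))² = (-44*(-31/6 + 15))² = (-44*59/6)² = (-1298/3)² = 1684804/9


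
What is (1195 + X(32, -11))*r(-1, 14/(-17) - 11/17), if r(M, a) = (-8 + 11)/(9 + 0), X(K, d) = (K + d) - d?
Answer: 409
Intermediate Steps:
X(K, d) = K
r(M, a) = ⅓ (r(M, a) = 3/9 = 3*(⅑) = ⅓)
(1195 + X(32, -11))*r(-1, 14/(-17) - 11/17) = (1195 + 32)*(⅓) = 1227*(⅓) = 409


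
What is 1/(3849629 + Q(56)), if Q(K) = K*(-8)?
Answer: 1/3849181 ≈ 2.5980e-7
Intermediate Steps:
Q(K) = -8*K
1/(3849629 + Q(56)) = 1/(3849629 - 8*56) = 1/(3849629 - 448) = 1/3849181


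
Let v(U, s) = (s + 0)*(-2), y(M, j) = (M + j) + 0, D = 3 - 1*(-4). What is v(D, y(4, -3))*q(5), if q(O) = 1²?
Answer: -2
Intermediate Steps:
D = 7 (D = 3 + 4 = 7)
q(O) = 1
y(M, j) = M + j
v(U, s) = -2*s (v(U, s) = s*(-2) = -2*s)
v(D, y(4, -3))*q(5) = -2*(4 - 3)*1 = -2*1*1 = -2*1 = -2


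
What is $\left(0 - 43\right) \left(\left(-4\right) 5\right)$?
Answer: $860$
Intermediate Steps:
$\left(0 - 43\right) \left(\left(-4\right) 5\right) = \left(-43\right) \left(-20\right) = 860$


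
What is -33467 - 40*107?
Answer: -37747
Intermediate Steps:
-33467 - 40*107 = -33467 - 1*4280 = -33467 - 4280 = -37747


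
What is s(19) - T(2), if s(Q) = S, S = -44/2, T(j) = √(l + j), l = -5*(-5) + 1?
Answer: -22 - 2*√7 ≈ -27.292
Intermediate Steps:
l = 26 (l = 25 + 1 = 26)
T(j) = √(26 + j)
S = -22 (S = -44*½ = -22)
s(Q) = -22
s(19) - T(2) = -22 - √(26 + 2) = -22 - √28 = -22 - 2*√7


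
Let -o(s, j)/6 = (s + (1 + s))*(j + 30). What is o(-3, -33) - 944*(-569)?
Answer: 537046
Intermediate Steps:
o(s, j) = -6*(1 + 2*s)*(30 + j) (o(s, j) = -6*(s + (1 + s))*(j + 30) = -6*(1 + 2*s)*(30 + j))
o(-3, -33) - 944*(-569) = (-180 - 360*(-3) - 6*(-33) - 12*(-33)*(-3)) - 944*(-569) = (-180 + 1080 + 198 - 1188) + 537136 = -90 + 537136 = 537046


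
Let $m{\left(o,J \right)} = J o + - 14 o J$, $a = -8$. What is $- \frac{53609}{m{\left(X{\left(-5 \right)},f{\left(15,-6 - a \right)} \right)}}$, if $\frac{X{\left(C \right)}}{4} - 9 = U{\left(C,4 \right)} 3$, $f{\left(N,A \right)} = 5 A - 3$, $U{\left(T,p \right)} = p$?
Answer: $\frac{53609}{7644} \approx 7.0132$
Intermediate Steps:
$f{\left(N,A \right)} = -3 + 5 A$
$X{\left(C \right)} = 84$ ($X{\left(C \right)} = 36 + 4 \cdot 4 \cdot 3 = 36 + 4 \cdot 12 = 36 + 48 = 84$)
$m{\left(o,J \right)} = - 13 J o$ ($m{\left(o,J \right)} = J o - 14 J o = - 13 J o$)
$- \frac{53609}{m{\left(X{\left(-5 \right)},f{\left(15,-6 - a \right)} \right)}} = - \frac{53609}{\left(-13\right) \left(-3 + 5 \left(-6 - -8\right)\right) 84} = - \frac{53609}{\left(-13\right) \left(-3 + 5 \left(-6 + 8\right)\right) 84} = - \frac{53609}{\left(-13\right) \left(-3 + 5 \cdot 2\right) 84} = - \frac{53609}{\left(-13\right) \left(-3 + 10\right) 84} = - \frac{53609}{\left(-13\right) 7 \cdot 84} = - \frac{53609}{-7644} = \left(-53609\right) \left(- \frac{1}{7644}\right) = \frac{53609}{7644}$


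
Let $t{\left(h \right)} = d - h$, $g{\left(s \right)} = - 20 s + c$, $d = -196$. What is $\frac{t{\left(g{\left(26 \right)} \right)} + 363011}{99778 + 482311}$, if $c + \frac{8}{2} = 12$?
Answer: $\frac{363327}{582089} \approx 0.62418$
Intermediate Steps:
$c = 8$ ($c = -4 + 12 = 8$)
$g{\left(s \right)} = 8 - 20 s$ ($g{\left(s \right)} = - 20 s + 8 = 8 - 20 s$)
$t{\left(h \right)} = -196 - h$
$\frac{t{\left(g{\left(26 \right)} \right)} + 363011}{99778 + 482311} = \frac{\left(-196 - \left(8 - 520\right)\right) + 363011}{99778 + 482311} = \frac{\left(-196 - \left(8 - 520\right)\right) + 363011}{582089} = \left(\left(-196 - -512\right) + 363011\right) \frac{1}{582089} = \left(\left(-196 + 512\right) + 363011\right) \frac{1}{582089} = \left(316 + 363011\right) \frac{1}{582089} = 363327 \cdot \frac{1}{582089} = \frac{363327}{582089}$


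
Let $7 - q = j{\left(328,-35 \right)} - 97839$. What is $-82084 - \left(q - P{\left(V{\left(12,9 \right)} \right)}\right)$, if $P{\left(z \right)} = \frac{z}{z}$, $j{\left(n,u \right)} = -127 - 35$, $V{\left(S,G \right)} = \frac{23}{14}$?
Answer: $-180091$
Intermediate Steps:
$V{\left(S,G \right)} = \frac{23}{14}$ ($V{\left(S,G \right)} = 23 \cdot \frac{1}{14} = \frac{23}{14}$)
$j{\left(n,u \right)} = -162$ ($j{\left(n,u \right)} = -127 - 35 = -162$)
$P{\left(z \right)} = 1$
$q = 98008$ ($q = 7 - \left(-162 - 97839\right) = 7 - -98001 = 7 + 98001 = 98008$)
$-82084 - \left(q - P{\left(V{\left(12,9 \right)} \right)}\right) = -82084 - \left(98008 - 1\right) = -82084 - 98007 = -180091$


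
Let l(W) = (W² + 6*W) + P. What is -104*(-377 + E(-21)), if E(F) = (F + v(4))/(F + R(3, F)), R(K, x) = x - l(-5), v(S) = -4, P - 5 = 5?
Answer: 1840176/47 ≈ 39153.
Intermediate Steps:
P = 10 (P = 5 + 5 = 10)
l(W) = 10 + W² + 6*W (l(W) = (W² + 6*W) + 10 = 10 + W² + 6*W)
R(K, x) = -5 + x (R(K, x) = x - (10 + (-5)² + 6*(-5)) = x - (10 + 25 - 30) = x - 1*5 = x - 5 = -5 + x)
E(F) = (-4 + F)/(-5 + 2*F) (E(F) = (F - 4)/(F + (-5 + F)) = (-4 + F)/(-5 + 2*F))
-104*(-377 + E(-21)) = -104*(-377 + (-4 - 21)/(-5 + 2*(-21))) = -104*(-377 - 25/(-5 - 42)) = -104*(-377 - 25/(-47)) = -104*(-377 - 1/47*(-25)) = -104*(-377 + 25/47) = -104*(-17694/47) = 1840176/47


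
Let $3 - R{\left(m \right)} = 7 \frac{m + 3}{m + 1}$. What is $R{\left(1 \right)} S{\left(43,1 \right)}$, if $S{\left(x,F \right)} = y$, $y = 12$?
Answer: $-132$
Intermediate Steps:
$S{\left(x,F \right)} = 12$
$R{\left(m \right)} = 3 - \frac{7 \left(3 + m\right)}{1 + m}$ ($R{\left(m \right)} = 3 - 7 \frac{m + 3}{m + 1} = 3 - 7 \frac{3 + m}{1 + m} = 3 - \frac{7 \left(3 + m\right)}{1 + m}$)
$R{\left(1 \right)} S{\left(43,1 \right)} = \frac{2 \left(-9 - 2\right)}{1 + 1} \cdot 12 = \frac{2 \left(-9 - 2\right)}{2} \cdot 12 = 2 \cdot \frac{1}{2} \left(-11\right) 12 = \left(-11\right) 12 = -132$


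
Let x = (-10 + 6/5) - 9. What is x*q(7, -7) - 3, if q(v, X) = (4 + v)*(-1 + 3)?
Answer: -1973/5 ≈ -394.60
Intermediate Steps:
q(v, X) = 8 + 2*v (q(v, X) = (4 + v)*2 = 8 + 2*v)
x = -89/5 (x = (-10 + 6*(⅕)) - 9 = (-10 + 6/5) - 9 = -44/5 - 9 = -89/5 ≈ -17.800)
x*q(7, -7) - 3 = -89*(8 + 2*7)/5 - 3 = -89*(8 + 14)/5 - 3 = -89/5*22 - 3 = -1958/5 - 3 = -1973/5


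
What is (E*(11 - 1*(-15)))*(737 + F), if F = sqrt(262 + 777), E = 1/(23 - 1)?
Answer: 871 + 13*sqrt(1039)/11 ≈ 909.09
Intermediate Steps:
E = 1/22 ≈ 0.045455
F = sqrt(1039) ≈ 32.234
(E*(11 - 1*(-15)))*(737 + F) = ((11 - 1*(-15))/22)*(737 + sqrt(1039)) = ((11 + 15)/22)*(737 + sqrt(1039)) = ((1/22)*26)*(737 + sqrt(1039)) = 13*(737 + sqrt(1039))/11 = 871 + 13*sqrt(1039)/11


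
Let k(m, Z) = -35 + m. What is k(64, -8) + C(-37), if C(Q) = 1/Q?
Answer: 1072/37 ≈ 28.973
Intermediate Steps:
k(64, -8) + C(-37) = (-35 + 64) + 1/(-37) = 29 - 1/37 = 1072/37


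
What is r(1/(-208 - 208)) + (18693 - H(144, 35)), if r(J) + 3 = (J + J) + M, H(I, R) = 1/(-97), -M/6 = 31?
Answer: 373336815/20176 ≈ 18504.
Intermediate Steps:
M = -186 (M = -6*31 = -186)
H(I, R) = -1/97
r(J) = -189 + 2*J (r(J) = -3 + ((J + J) - 186) = -3 + (2*J - 186) = -3 + (-186 + 2*J) = -189 + 2*J)
r(1/(-208 - 208)) + (18693 - H(144, 35)) = (-189 + 2/(-208 - 208)) + (18693 - 1*(-1/97)) = (-189 + 2/(-416)) + (18693 + 1/97) = (-189 + 2*(-1/416)) + 1813222/97 = (-189 - 1/208) + 1813222/97 = -39313/208 + 1813222/97 = 373336815/20176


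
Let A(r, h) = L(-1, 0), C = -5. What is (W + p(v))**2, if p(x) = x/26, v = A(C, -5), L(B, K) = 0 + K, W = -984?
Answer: 968256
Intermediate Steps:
L(B, K) = K
A(r, h) = 0
v = 0
p(x) = x/26 (p(x) = x*(1/26) = x/26)
(W + p(v))**2 = (-984 + (1/26)*0)**2 = (-984 + 0)**2 = (-984)**2 = 968256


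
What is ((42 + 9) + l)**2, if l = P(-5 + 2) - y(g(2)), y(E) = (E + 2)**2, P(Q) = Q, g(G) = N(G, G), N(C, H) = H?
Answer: 1024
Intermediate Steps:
g(G) = G
y(E) = (2 + E)**2
l = -19 (l = (-5 + 2) - (2 + 2)**2 = -3 - 1*4**2 = -3 - 1*16 = -3 - 16 = -19)
((42 + 9) + l)**2 = ((42 + 9) - 19)**2 = (51 - 19)**2 = 32**2 = 1024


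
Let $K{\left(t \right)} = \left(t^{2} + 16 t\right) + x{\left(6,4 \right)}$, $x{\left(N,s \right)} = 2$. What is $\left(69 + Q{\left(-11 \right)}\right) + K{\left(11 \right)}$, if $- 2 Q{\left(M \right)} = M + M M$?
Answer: $313$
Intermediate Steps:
$K{\left(t \right)} = 2 + t^{2} + 16 t$ ($K{\left(t \right)} = \left(t^{2} + 16 t\right) + 2 = 2 + t^{2} + 16 t$)
$Q{\left(M \right)} = - \frac{M}{2} - \frac{M^{2}}{2}$ ($Q{\left(M \right)} = - \frac{M + M M}{2} = - \frac{M + M^{2}}{2} = - \frac{M}{2} - \frac{M^{2}}{2}$)
$\left(69 + Q{\left(-11 \right)}\right) + K{\left(11 \right)} = \left(69 - - \frac{11 \left(1 - 11\right)}{2}\right) + \left(2 + 11^{2} + 16 \cdot 11\right) = \left(69 - \left(- \frac{11}{2}\right) \left(-10\right)\right) + \left(2 + 121 + 176\right) = \left(69 - 55\right) + 299 = 14 + 299 = 313$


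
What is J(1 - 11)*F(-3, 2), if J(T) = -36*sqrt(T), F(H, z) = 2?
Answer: -72*I*sqrt(10) ≈ -227.68*I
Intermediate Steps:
J(1 - 11)*F(-3, 2) = -36*sqrt(1 - 11)*2 = -36*I*sqrt(10)*2 = -72*I*sqrt(10)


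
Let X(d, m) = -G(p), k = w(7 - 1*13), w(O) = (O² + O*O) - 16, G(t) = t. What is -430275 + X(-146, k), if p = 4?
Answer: -430279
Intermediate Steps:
w(O) = -16 + 2*O² (w(O) = (O² + O²) - 16 = 2*O² - 16 = -16 + 2*O²)
k = 56 (k = -16 + 2*(7 - 1*13)² = -16 + 2*(7 - 13)² = -16 + 2*(-6)² = -16 + 2*36 = -16 + 72 = 56)
X(d, m) = -4 (X(d, m) = -1*4 = -4)
-430275 + X(-146, k) = -430275 - 4 = -430279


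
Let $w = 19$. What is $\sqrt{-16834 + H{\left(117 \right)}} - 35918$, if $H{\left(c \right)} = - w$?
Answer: $-35918 + i \sqrt{16853} \approx -35918.0 + 129.82 i$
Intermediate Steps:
$H{\left(c \right)} = -19$ ($H{\left(c \right)} = \left(-1\right) 19 = -19$)
$\sqrt{-16834 + H{\left(117 \right)}} - 35918 = \sqrt{-16834 - 19} - 35918 = \sqrt{-16853} - 35918 = i \sqrt{16853} - 35918 = -35918 + i \sqrt{16853}$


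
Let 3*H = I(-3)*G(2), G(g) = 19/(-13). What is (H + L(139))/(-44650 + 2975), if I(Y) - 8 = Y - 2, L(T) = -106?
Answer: 1397/541775 ≈ 0.0025786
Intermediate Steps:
I(Y) = 6 + Y (I(Y) = 8 + (Y - 2) = 8 + (-2 + Y) = 6 + Y)
G(g) = -19/13 (G(g) = 19*(-1/13) = -19/13)
H = -19/13 (H = ((6 - 3)*(-19/13))/3 = (3*(-19/13))/3 = (1/3)*(-57/13) = -19/13 ≈ -1.4615)
(H + L(139))/(-44650 + 2975) = (-19/13 - 106)/(-44650 + 2975) = -1397/13/(-41675) = -1397/13*(-1/41675) = 1397/541775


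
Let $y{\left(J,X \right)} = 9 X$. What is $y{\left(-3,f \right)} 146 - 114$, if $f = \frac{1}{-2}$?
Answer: $-771$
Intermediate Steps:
$f = - \frac{1}{2} \approx -0.5$
$y{\left(-3,f \right)} 146 - 114 = 9 \left(- \frac{1}{2}\right) 146 - 114 = \left(- \frac{9}{2}\right) 146 - 114 = -657 - 114 = -771$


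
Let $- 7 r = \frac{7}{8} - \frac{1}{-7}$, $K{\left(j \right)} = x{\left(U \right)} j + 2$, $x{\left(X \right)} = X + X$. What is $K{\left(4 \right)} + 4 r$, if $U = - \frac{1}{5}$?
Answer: $- \frac{89}{490} \approx -0.18163$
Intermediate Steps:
$U = - \frac{1}{5}$ ($U = \left(-1\right) \frac{1}{5} = - \frac{1}{5} \approx -0.2$)
$x{\left(X \right)} = 2 X$
$K{\left(j \right)} = 2 - \frac{2 j}{5}$ ($K{\left(j \right)} = 2 \left(- \frac{1}{5}\right) j + 2 = - \frac{2 j}{5} + 2 = 2 - \frac{2 j}{5}$)
$r = - \frac{57}{392}$ ($r = - \frac{\frac{7}{8} - \frac{1}{-7}}{7} = - \frac{7 \cdot \frac{1}{8} - - \frac{1}{7}}{7} = - \frac{\frac{7}{8} + \frac{1}{7}}{7} = \left(- \frac{1}{7}\right) \frac{57}{56} = - \frac{57}{392} \approx -0.14541$)
$K{\left(4 \right)} + 4 r = \left(2 - \frac{8}{5}\right) + 4 \left(- \frac{57}{392}\right) = \left(2 - \frac{8}{5}\right) - \frac{57}{98} = \frac{2}{5} - \frac{57}{98} = - \frac{89}{490}$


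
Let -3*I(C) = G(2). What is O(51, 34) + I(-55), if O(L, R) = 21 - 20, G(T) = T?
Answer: ⅓ ≈ 0.33333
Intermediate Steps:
I(C) = -⅔ (I(C) = -⅓*2 = -⅔)
O(L, R) = 1
O(51, 34) + I(-55) = 1 - ⅔ = ⅓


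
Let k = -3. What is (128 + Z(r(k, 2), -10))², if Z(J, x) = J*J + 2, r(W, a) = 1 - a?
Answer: 17161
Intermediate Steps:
Z(J, x) = 2 + J² (Z(J, x) = J² + 2 = 2 + J²)
(128 + Z(r(k, 2), -10))² = (128 + (2 + (1 - 1*2)²))² = (128 + (2 + (1 - 2)²))² = (128 + (2 + (-1)²))² = (128 + (2 + 1))² = (128 + 3)² = 131² = 17161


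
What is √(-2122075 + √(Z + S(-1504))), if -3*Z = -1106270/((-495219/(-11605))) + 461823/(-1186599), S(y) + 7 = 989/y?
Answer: √(-2877640067109896047252483162945200 + 18412292932338*√46832244099248433925548149196794)/36824585864676 ≈ 1456.7*I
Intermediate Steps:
S(y) = -7 + 989/y
Z = 5078033052123629/587626370181 (Z = -(-1106270/((-495219/(-11605))) + 461823/(-1186599))/3 = -(-1106270/((-495219*(-1/11605))) + 461823*(-1/1186599))/3 = -(-1106270/495219/11605 - 153941/395533)/3 = -(-1106270*11605/495219 - 153941/395533)/3 = -(-12838263350/495219 - 153941/395533)/3 = -⅓*(-5078033052123629/195875456727) = 5078033052123629/587626370181 ≈ 8641.6)
√(-2122075 + √(Z + S(-1504))) = √(-2122075 + √(5078033052123629/587626370181 + (-7 + 989/(-1504)))) = √(-2122075 + √(5078033052123629/587626370181 + (-7 + 989*(-1/1504)))) = √(-2122075 + √(5078033052123629/587626370181 + (-7 - 989/1504))) = √(-2122075 + √(5078033052123629/587626370181 - 11517/1504)) = √(-2122075 + √(7630594017488563439/883790060752224)) = √(-2122075 + √46832244099248433925548149196794/73649171729352)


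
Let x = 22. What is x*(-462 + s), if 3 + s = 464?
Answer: -22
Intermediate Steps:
s = 461 (s = -3 + 464 = 461)
x*(-462 + s) = 22*(-462 + 461) = 22*(-1) = -22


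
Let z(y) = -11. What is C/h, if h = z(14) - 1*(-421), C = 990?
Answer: 99/41 ≈ 2.4146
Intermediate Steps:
h = 410 (h = -11 - 1*(-421) = -11 + 421 = 410)
C/h = 990/410 = 990*(1/410) = 99/41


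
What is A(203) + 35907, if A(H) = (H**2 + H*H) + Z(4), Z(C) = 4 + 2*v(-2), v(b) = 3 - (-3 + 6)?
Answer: 118329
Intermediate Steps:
v(b) = 0 (v(b) = 3 - 1*3 = 3 - 3 = 0)
Z(C) = 4 (Z(C) = 4 + 2*0 = 4 + 0 = 4)
A(H) = 4 + 2*H**2 (A(H) = (H**2 + H*H) + 4 = (H**2 + H**2) + 4 = 2*H**2 + 4 = 4 + 2*H**2)
A(203) + 35907 = (4 + 2*203**2) + 35907 = (4 + 2*41209) + 35907 = (4 + 82418) + 35907 = 82422 + 35907 = 118329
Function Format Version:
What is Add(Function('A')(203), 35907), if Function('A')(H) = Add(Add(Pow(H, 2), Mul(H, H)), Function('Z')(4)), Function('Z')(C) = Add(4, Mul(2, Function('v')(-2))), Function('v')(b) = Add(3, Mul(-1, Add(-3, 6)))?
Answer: 118329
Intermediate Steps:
Function('v')(b) = 0 (Function('v')(b) = Add(3, Mul(-1, 3)) = Add(3, -3) = 0)
Function('Z')(C) = 4 (Function('Z')(C) = Add(4, Mul(2, 0)) = Add(4, 0) = 4)
Function('A')(H) = Add(4, Mul(2, Pow(H, 2))) (Function('A')(H) = Add(Add(Pow(H, 2), Mul(H, H)), 4) = Add(Add(Pow(H, 2), Pow(H, 2)), 4) = Add(Mul(2, Pow(H, 2)), 4) = Add(4, Mul(2, Pow(H, 2))))
Add(Function('A')(203), 35907) = Add(Add(4, Mul(2, Pow(203, 2))), 35907) = Add(Add(4, Mul(2, 41209)), 35907) = Add(Add(4, 82418), 35907) = Add(82422, 35907) = 118329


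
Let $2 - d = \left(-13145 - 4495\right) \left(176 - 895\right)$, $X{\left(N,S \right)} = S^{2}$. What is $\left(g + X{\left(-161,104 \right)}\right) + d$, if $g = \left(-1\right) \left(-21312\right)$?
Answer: $-12651030$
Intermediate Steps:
$g = 21312$
$d = -12683158$ ($d = 2 - \left(-13145 - 4495\right) \left(176 - 895\right) = 2 - \left(-17640\right) \left(-719\right) = 2 - 12683160 = -12683158$)
$\left(g + X{\left(-161,104 \right)}\right) + d = \left(21312 + 104^{2}\right) - 12683158 = \left(21312 + 10816\right) - 12683158 = 32128 - 12683158 = -12651030$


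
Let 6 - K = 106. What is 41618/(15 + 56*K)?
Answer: -41618/5585 ≈ -7.4517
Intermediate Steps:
K = -100 (K = 6 - 1*106 = 6 - 106 = -100)
41618/(15 + 56*K) = 41618/(15 + 56*(-100)) = 41618/(15 - 5600) = 41618/(-5585) = 41618*(-1/5585) = -41618/5585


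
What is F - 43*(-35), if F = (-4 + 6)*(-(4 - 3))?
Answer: 1503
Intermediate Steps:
F = -2 (F = 2*(-1*1) = 2*(-1) = -2)
F - 43*(-35) = -2 - 43*(-35) = -2 + 1505 = 1503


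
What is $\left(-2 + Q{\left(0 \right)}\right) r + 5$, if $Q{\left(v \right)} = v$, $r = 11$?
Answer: $-17$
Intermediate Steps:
$\left(-2 + Q{\left(0 \right)}\right) r + 5 = \left(-2 + 0\right) 11 + 5 = \left(-2\right) 11 + 5 = -22 + 5 = -17$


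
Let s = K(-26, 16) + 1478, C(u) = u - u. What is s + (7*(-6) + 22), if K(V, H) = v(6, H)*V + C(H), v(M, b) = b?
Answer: 1042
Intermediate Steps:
C(u) = 0
K(V, H) = H*V (K(V, H) = H*V + 0 = H*V)
s = 1062 (s = 16*(-26) + 1478 = -416 + 1478 = 1062)
s + (7*(-6) + 22) = 1062 + (7*(-6) + 22) = 1062 + (-42 + 22) = 1062 - 20 = 1042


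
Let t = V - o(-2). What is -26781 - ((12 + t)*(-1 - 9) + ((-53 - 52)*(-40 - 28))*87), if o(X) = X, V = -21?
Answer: -648031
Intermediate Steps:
t = -19 (t = -21 - 1*(-2) = -21 + 2 = -19)
-26781 - ((12 + t)*(-1 - 9) + ((-53 - 52)*(-40 - 28))*87) = -26781 - ((12 - 19)*(-1 - 9) + ((-53 - 52)*(-40 - 28))*87) = -26781 - (-7*(-10) - 105*(-68)*87) = -26781 - (70 + 7140*87) = -26781 - (70 + 621180) = -26781 - 1*621250 = -26781 - 621250 = -648031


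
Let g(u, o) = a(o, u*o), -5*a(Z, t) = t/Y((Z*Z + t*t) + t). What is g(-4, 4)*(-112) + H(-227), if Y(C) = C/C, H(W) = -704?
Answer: -5312/5 ≈ -1062.4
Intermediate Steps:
Y(C) = 1
a(Z, t) = -t/5 (a(Z, t) = -t/(5*1) = -t/5)
g(u, o) = -o*u/5 (g(u, o) = -u*o/5 = -o*u/5)
g(-4, 4)*(-112) + H(-227) = -⅕*4*(-4)*(-112) - 704 = (16/5)*(-112) - 704 = -1792/5 - 704 = -5312/5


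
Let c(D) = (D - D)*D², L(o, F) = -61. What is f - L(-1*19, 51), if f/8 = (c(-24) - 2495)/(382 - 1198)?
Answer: 8717/102 ≈ 85.461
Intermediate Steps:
c(D) = 0 (c(D) = 0*D² = 0)
f = 2495/102 (f = 8*((0 - 2495)/(382 - 1198)) = 8*(-2495/(-816)) = 8*(-2495*(-1/816)) = 8*(2495/816) = 2495/102 ≈ 24.461)
f - L(-1*19, 51) = 2495/102 - 1*(-61) = 2495/102 + 61 = 8717/102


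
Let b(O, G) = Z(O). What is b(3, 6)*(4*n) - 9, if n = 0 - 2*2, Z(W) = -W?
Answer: 39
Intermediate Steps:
b(O, G) = -O
n = -4 (n = 0 - 4 = -4)
b(3, 6)*(4*n) - 9 = (-1*3)*(4*(-4)) - 9 = -3*(-16) - 9 = 48 - 9 = 39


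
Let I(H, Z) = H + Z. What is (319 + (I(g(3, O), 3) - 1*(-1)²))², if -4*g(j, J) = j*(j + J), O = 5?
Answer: 99225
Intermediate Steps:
g(j, J) = -j*(J + j)/4 (g(j, J) = -j*(j + J)/4 = -j*(J + j)/4)
(319 + (I(g(3, O), 3) - 1*(-1)²))² = (319 + ((-¼*3*(5 + 3) + 3) - 1*(-1)²))² = (319 + ((-¼*3*8 + 3) - 1*1))² = (319 + ((-6 + 3) - 1))² = (319 + (-3 - 1))² = (319 - 4)² = 315² = 99225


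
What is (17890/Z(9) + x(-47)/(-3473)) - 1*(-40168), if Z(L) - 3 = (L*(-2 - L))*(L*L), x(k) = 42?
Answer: 559098649391/13919784 ≈ 40166.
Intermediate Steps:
Z(L) = 3 + L**3*(-2 - L) (Z(L) = 3 + (L*(-2 - L))*(L*L) = 3 + (L*(-2 - L))*L**2 = 3 + L**3*(-2 - L))
(17890/Z(9) + x(-47)/(-3473)) - 1*(-40168) = (17890/(3 - 1*9**4 - 2*9**3) + 42/(-3473)) - 1*(-40168) = (17890/(3 - 1*6561 - 2*729) + 42*(-1/3473)) + 40168 = (17890/(3 - 6561 - 1458) - 42/3473) + 40168 = (17890/(-8016) - 42/3473) + 40168 = (17890*(-1/8016) - 42/3473) + 40168 = (-8945/4008 - 42/3473) + 40168 = -31234321/13919784 + 40168 = 559098649391/13919784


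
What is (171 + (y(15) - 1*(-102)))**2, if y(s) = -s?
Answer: 66564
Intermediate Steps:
(171 + (y(15) - 1*(-102)))**2 = (171 + (-1*15 - 1*(-102)))**2 = (171 + (-15 + 102))**2 = (171 + 87)**2 = 258**2 = 66564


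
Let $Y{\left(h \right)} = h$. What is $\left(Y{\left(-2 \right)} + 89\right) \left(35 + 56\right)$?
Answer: $7917$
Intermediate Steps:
$\left(Y{\left(-2 \right)} + 89\right) \left(35 + 56\right) = \left(-2 + 89\right) \left(35 + 56\right) = 87 \cdot 91 = 7917$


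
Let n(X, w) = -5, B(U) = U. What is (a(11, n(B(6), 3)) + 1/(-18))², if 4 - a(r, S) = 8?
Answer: 5329/324 ≈ 16.448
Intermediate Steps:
a(r, S) = -4 (a(r, S) = 4 - 1*8 = 4 - 8 = -4)
(a(11, n(B(6), 3)) + 1/(-18))² = (-4 + 1/(-18))² = (-4 - 1/18)² = (-73/18)² = 5329/324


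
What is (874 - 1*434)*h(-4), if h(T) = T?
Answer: -1760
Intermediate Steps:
(874 - 1*434)*h(-4) = (874 - 1*434)*(-4) = (874 - 434)*(-4) = 440*(-4) = -1760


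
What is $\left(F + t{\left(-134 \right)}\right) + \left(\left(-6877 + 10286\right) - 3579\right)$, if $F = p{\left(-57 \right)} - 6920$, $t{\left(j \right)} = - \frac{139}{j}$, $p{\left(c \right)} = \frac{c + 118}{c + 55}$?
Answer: $- \frac{477004}{67} \approx -7119.5$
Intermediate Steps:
$p{\left(c \right)} = \frac{118 + c}{55 + c}$
$F = - \frac{13901}{2}$ ($F = \frac{118 - 57}{55 - 57} - 6920 = \frac{1}{-2} \cdot 61 - 6920 = \left(- \frac{1}{2}\right) 61 - 6920 = - \frac{61}{2} - 6920 = - \frac{13901}{2} \approx -6950.5$)
$\left(F + t{\left(-134 \right)}\right) + \left(\left(-6877 + 10286\right) - 3579\right) = \left(- \frac{13901}{2} - \frac{139}{-134}\right) + \left(\left(-6877 + 10286\right) - 3579\right) = \left(- \frac{13901}{2} - - \frac{139}{134}\right) + \left(3409 - 3579\right) = \left(- \frac{13901}{2} + \frac{139}{134}\right) - 170 = - \frac{465614}{67} - 170 = - \frac{477004}{67}$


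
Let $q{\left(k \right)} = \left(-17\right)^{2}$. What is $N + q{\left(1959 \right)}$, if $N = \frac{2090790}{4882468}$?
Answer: $\frac{706562021}{2441234} \approx 289.43$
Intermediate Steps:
$q{\left(k \right)} = 289$
$N = \frac{1045395}{2441234}$ ($N = 2090790 \cdot \frac{1}{4882468} = \frac{1045395}{2441234} \approx 0.42822$)
$N + q{\left(1959 \right)} = \frac{1045395}{2441234} + 289 = \frac{706562021}{2441234}$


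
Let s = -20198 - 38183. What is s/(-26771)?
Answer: 58381/26771 ≈ 2.1808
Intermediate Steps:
s = -58381
s/(-26771) = -58381/(-26771) = -58381*(-1/26771) = 58381/26771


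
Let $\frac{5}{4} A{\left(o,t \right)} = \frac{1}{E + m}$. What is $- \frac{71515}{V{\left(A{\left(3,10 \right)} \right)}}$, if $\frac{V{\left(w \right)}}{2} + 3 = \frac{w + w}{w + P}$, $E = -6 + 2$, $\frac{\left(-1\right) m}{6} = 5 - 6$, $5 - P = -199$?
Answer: $\frac{36544165}{3062} \approx 11935.0$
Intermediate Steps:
$P = 204$ ($P = 5 - -199 = 5 + 199 = 204$)
$m = 6$ ($m = - 6 \left(5 - 6\right) = \left(-6\right) \left(-1\right) = 6$)
$E = -4$
$A{\left(o,t \right)} = \frac{2}{5}$ ($A{\left(o,t \right)} = \frac{4}{5 \left(-4 + 6\right)} = \frac{4}{5 \cdot 2} = \frac{4}{5} \cdot \frac{1}{2} = \frac{2}{5}$)
$V{\left(w \right)} = -6 + \frac{4 w}{204 + w}$ ($V{\left(w \right)} = -6 + 2 \frac{w + w}{w + 204} = -6 + 2 \frac{2 w}{204 + w} = -6 + \frac{4 w}{204 + w}$)
$- \frac{71515}{V{\left(A{\left(3,10 \right)} \right)}} = - \frac{71515}{2 \frac{1}{204 + \frac{2}{5}} \left(-612 - \frac{2}{5}\right)} = - \frac{71515}{2 \frac{1}{\frac{1022}{5}} \left(-612 - \frac{2}{5}\right)} = - \frac{71515}{2 \cdot \frac{5}{1022} \left(- \frac{3062}{5}\right)} = - \frac{71515}{- \frac{3062}{511}} = \left(-71515\right) \left(- \frac{511}{3062}\right) = \frac{36544165}{3062}$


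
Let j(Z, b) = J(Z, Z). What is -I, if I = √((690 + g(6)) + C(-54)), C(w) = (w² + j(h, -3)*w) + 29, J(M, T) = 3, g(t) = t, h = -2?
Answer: -7*√71 ≈ -58.983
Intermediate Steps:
j(Z, b) = 3
C(w) = 29 + w² + 3*w (C(w) = (w² + 3*w) + 29 = 29 + w² + 3*w)
I = 7*√71 (I = √((690 + 6) + (29 + (-54)² + 3*(-54))) = √(696 + (29 + 2916 - 162)) = √(696 + 2783) = √3479 = 7*√71 ≈ 58.983)
-I = -7*√71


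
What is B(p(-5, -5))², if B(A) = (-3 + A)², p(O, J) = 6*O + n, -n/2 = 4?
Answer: 2825761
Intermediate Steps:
n = -8 (n = -2*4 = -8)
p(O, J) = -8 + 6*O (p(O, J) = 6*O - 8 = -8 + 6*O)
B(p(-5, -5))² = ((-3 + (-8 + 6*(-5)))²)² = ((-3 + (-8 - 30))²)² = ((-3 - 38)²)² = ((-41)²)² = 1681² = 2825761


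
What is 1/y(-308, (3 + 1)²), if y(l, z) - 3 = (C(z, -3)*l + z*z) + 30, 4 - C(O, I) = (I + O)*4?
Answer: 1/15073 ≈ 6.6344e-5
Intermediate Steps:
C(O, I) = 4 - 4*I - 4*O (C(O, I) = 4 - (I + O)*4 = 4 - (4*I + 4*O) = 4 + (-4*I - 4*O) = 4 - 4*I - 4*O)
y(l, z) = 33 + z² + l*(16 - 4*z) (y(l, z) = 3 + (((4 - 4*(-3) - 4*z)*l + z*z) + 30) = 3 + (((4 + 12 - 4*z)*l + z²) + 30) = 3 + (((16 - 4*z)*l + z²) + 30) = 3 + ((l*(16 - 4*z) + z²) + 30) = 3 + ((z² + l*(16 - 4*z)) + 30) = 3 + (30 + z² + l*(16 - 4*z)) = 33 + z² + l*(16 - 4*z))
1/y(-308, (3 + 1)²) = 1/(33 + ((3 + 1)²)² - 4*(-308)*(-4 + (3 + 1)²)) = 1/(33 + (4²)² - 4*(-308)*(-4 + 4²)) = 1/(33 + 16² - 4*(-308)*(-4 + 16)) = 1/(33 + 256 - 4*(-308)*12) = 1/(33 + 256 + 14784) = 1/15073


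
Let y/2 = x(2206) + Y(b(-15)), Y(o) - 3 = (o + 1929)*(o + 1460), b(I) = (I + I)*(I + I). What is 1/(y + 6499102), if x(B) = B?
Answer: 1/19856400 ≈ 5.0362e-8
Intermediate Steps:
b(I) = 4*I**2 (b(I) = (2*I)*(2*I) = 4*I**2)
Y(o) = 3 + (1460 + o)*(1929 + o) (Y(o) = 3 + (o + 1929)*(o + 1460) = 3 + (1929 + o)*(1460 + o) = 3 + (1460 + o)*(1929 + o))
y = 13357298 (y = 2*(2206 + (2816343 + (4*(-15)**2)**2 + 3389*(4*(-15)**2))) = 2*(2206 + (2816343 + (4*225)**2 + 3389*(4*225))) = 2*(2206 + (2816343 + 900**2 + 3389*900)) = 2*(2206 + (2816343 + 810000 + 3050100)) = 2*(2206 + 6676443) = 2*6678649 = 13357298)
1/(y + 6499102) = 1/(13357298 + 6499102) = 1/19856400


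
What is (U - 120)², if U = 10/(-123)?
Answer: 218152900/15129 ≈ 14420.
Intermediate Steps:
U = -10/123 (U = 10*(-1/123) = -10/123 ≈ -0.081301)
(U - 120)² = (-10/123 - 120)² = (-14770/123)² = 218152900/15129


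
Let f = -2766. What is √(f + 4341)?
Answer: 15*√7 ≈ 39.686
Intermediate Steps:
√(f + 4341) = √(-2766 + 4341) = √1575 = 15*√7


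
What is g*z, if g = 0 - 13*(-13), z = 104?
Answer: 17576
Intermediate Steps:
g = 169 (g = 0 + 169 = 169)
g*z = 169*104 = 17576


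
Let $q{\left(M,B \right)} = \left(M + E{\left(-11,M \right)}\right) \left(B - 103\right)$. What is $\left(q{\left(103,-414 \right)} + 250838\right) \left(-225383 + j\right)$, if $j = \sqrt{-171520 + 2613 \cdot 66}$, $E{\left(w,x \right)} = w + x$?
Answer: $-33812633809 + 150023 \sqrt{938} \approx -3.3808 \cdot 10^{10}$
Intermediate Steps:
$q{\left(M,B \right)} = \left(-103 + B\right) \left(-11 + 2 M\right)$ ($q{\left(M,B \right)} = \left(M + \left(-11 + M\right)\right) \left(B - 103\right) = \left(-11 + 2 M\right) \left(-103 + B\right) = \left(-103 + B\right) \left(-11 + 2 M\right)$)
$j = \sqrt{938}$ ($j = \sqrt{-171520 + 172458} = \sqrt{938} \approx 30.627$)
$\left(q{\left(103,-414 \right)} + 250838\right) \left(-225383 + j\right) = \left(\left(1133 - 21218 - 42642 - 414 \left(-11 + 103\right)\right) + 250838\right) \left(-225383 + \sqrt{938}\right) = \left(\left(1133 - 21218 - 42642 - 38088\right) + 250838\right) \left(-225383 + \sqrt{938}\right) = \left(-100815 + 250838\right) \left(-225383 + \sqrt{938}\right) = 150023 \left(-225383 + \sqrt{938}\right) = -33812633809 + 150023 \sqrt{938}$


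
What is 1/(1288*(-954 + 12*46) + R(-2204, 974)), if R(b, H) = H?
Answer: -1/516802 ≈ -1.9350e-6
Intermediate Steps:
1/(1288*(-954 + 12*46) + R(-2204, 974)) = 1/(1288*(-954 + 12*46) + 974) = 1/(1288*(-954 + 552) + 974) = 1/(1288*(-402) + 974) = 1/(-517776 + 974) = 1/(-516802) = -1/516802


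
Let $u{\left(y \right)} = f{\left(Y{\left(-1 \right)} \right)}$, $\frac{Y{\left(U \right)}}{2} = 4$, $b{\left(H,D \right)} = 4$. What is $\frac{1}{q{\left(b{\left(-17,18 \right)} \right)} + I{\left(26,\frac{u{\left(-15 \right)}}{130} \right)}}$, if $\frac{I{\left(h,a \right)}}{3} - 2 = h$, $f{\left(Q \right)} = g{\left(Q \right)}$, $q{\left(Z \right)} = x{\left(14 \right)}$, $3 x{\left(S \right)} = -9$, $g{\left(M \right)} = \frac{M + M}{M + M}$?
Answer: $\frac{1}{81} \approx 0.012346$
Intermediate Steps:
$g{\left(M \right)} = 1$ ($g{\left(M \right)} = \frac{2 M}{2 M} = 2 M \frac{1}{2 M} = 1$)
$x{\left(S \right)} = -3$ ($x{\left(S \right)} = \frac{1}{3} \left(-9\right) = -3$)
$Y{\left(U \right)} = 8$ ($Y{\left(U \right)} = 2 \cdot 4 = 8$)
$q{\left(Z \right)} = -3$
$f{\left(Q \right)} = 1$
$u{\left(y \right)} = 1$
$I{\left(h,a \right)} = 6 + 3 h$
$\frac{1}{q{\left(b{\left(-17,18 \right)} \right)} + I{\left(26,\frac{u{\left(-15 \right)}}{130} \right)}} = \frac{1}{-3 + \left(6 + 3 \cdot 26\right)} = \frac{1}{-3 + \left(6 + 78\right)} = \frac{1}{-3 + 84} = \frac{1}{81}$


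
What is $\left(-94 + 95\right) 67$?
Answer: $67$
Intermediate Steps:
$\left(-94 + 95\right) 67 = 1 \cdot 67 = 67$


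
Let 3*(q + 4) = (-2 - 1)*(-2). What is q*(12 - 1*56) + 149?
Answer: 237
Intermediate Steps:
q = -2 (q = -4 + ((-2 - 1)*(-2))/3 = -4 + (-3*(-2))/3 = -4 + (⅓)*6 = -4 + 2 = -2)
q*(12 - 1*56) + 149 = -2*(12 - 1*56) + 149 = -2*(12 - 56) + 149 = -2*(-44) + 149 = 88 + 149 = 237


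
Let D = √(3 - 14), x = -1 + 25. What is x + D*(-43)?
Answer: 24 - 43*I*√11 ≈ 24.0 - 142.61*I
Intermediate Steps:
x = 24
D = I*√11 (D = √(-11) = I*√11 ≈ 3.3166*I)
x + D*(-43) = 24 + (I*√11)*(-43) = 24 - 43*I*√11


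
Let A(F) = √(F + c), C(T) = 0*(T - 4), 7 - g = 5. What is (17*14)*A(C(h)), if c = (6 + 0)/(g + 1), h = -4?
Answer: 238*√2 ≈ 336.58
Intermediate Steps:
g = 2 (g = 7 - 1*5 = 7 - 5 = 2)
c = 2 (c = (6 + 0)/(2 + 1) = 6/3 = 6*(⅓) = 2)
C(T) = 0 (C(T) = 0*(-4 + T) = 0)
A(F) = √(2 + F) (A(F) = √(F + 2) = √(2 + F))
(17*14)*A(C(h)) = (17*14)*√(2 + 0) = 238*√2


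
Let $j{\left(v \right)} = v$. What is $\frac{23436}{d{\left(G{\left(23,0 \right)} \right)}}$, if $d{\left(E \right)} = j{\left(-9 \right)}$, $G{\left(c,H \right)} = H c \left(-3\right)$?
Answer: $-2604$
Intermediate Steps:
$G{\left(c,H \right)} = - 3 H c$
$d{\left(E \right)} = -9$
$\frac{23436}{d{\left(G{\left(23,0 \right)} \right)}} = \frac{23436}{-9} = 23436 \left(- \frac{1}{9}\right) = -2604$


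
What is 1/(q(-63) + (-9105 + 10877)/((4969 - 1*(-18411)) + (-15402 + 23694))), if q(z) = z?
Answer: -7918/498391 ≈ -0.015887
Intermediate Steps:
1/(q(-63) + (-9105 + 10877)/((4969 - 1*(-18411)) + (-15402 + 23694))) = 1/(-63 + (-9105 + 10877)/((4969 - 1*(-18411)) + (-15402 + 23694))) = 1/(-63 + 1772/((4969 + 18411) + 8292)) = 1/(-63 + 1772/(23380 + 8292)) = 1/(-63 + 1772/31672) = 1/(-63 + 1772*(1/31672)) = 1/(-63 + 443/7918) = 1/(-498391/7918) = -7918/498391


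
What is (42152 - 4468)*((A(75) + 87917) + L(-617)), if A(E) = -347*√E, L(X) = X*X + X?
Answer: 17635697476 - 65381740*√3 ≈ 1.7522e+10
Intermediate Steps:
L(X) = X + X² (L(X) = X² + X = X + X²)
(42152 - 4468)*((A(75) + 87917) + L(-617)) = (42152 - 4468)*((-1735*√3 + 87917) - 617*(1 - 617)) = 37684*((-1735*√3 + 87917) - 617*(-616)) = 37684*((-1735*√3 + 87917) + 380072) = 37684*((87917 - 1735*√3) + 380072) = 37684*(467989 - 1735*√3) = 17635697476 - 65381740*√3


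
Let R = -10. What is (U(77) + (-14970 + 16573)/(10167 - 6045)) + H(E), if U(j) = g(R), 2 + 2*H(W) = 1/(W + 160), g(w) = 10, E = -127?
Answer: 931/99 ≈ 9.4040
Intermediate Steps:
H(W) = -1 + 1/(2*(160 + W)) (H(W) = -1 + 1/(2*(W + 160)) = -1 + 1/(2*(160 + W)))
U(j) = 10
(U(77) + (-14970 + 16573)/(10167 - 6045)) + H(E) = (10 + (-14970 + 16573)/(10167 - 6045)) + (-319/2 - 1*(-127))/(160 - 127) = (10 + 1603/4122) + (-319/2 + 127)/33 = (10 + 1603*(1/4122)) + (1/33)*(-65/2) = (10 + 7/18) - 65/66 = 187/18 - 65/66 = 931/99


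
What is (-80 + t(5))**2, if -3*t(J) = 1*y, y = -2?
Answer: 56644/9 ≈ 6293.8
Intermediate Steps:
t(J) = 2/3 (t(J) = -(-2)/3 = -1/3*(-2) = 2/3)
(-80 + t(5))**2 = (-80 + 2/3)**2 = (-238/3)**2 = 56644/9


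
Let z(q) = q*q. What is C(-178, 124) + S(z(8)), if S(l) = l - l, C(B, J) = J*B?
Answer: -22072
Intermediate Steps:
z(q) = q²
C(B, J) = B*J
S(l) = 0
C(-178, 124) + S(z(8)) = -178*124 + 0 = -22072 + 0 = -22072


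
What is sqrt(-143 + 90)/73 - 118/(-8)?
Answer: 59/4 + I*sqrt(53)/73 ≈ 14.75 + 0.099728*I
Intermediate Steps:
sqrt(-143 + 90)/73 - 118/(-8) = sqrt(-53)*(1/73) - 118*(-1/8) = (I*sqrt(53))*(1/73) + 59/4 = I*sqrt(53)/73 + 59/4 = 59/4 + I*sqrt(53)/73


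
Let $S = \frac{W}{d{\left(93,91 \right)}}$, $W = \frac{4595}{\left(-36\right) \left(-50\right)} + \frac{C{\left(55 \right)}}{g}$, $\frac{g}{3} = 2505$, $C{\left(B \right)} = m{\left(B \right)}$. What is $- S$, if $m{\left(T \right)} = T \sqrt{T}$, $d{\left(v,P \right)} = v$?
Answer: $- \frac{919}{33480} - \frac{11 \sqrt{55}}{139779} \approx -0.028033$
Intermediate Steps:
$m{\left(T \right)} = T^{\frac{3}{2}}$
$C{\left(B \right)} = B^{\frac{3}{2}}$
$g = 7515$ ($g = 3 \cdot 2505 = 7515$)
$W = \frac{919}{360} + \frac{11 \sqrt{55}}{1503}$ ($W = \frac{4595}{\left(-36\right) \left(-50\right)} + \frac{55^{\frac{3}{2}}}{7515} = \frac{4595}{1800} + 55 \sqrt{55} \cdot \frac{1}{7515} = 4595 \cdot \frac{1}{1800} + \frac{11 \sqrt{55}}{1503} = \frac{919}{360} + \frac{11 \sqrt{55}}{1503} \approx 2.6071$)
$S = \frac{919}{33480} + \frac{11 \sqrt{55}}{139779}$ ($S = \frac{\frac{919}{360} + \frac{11 \sqrt{55}}{1503}}{93} = \left(\frac{919}{360} + \frac{11 \sqrt{55}}{1503}\right) \frac{1}{93} = \frac{919}{33480} + \frac{11 \sqrt{55}}{139779} \approx 0.028033$)
$- S = - (\frac{919}{33480} + \frac{11 \sqrt{55}}{139779}) = - \frac{919}{33480} - \frac{11 \sqrt{55}}{139779}$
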